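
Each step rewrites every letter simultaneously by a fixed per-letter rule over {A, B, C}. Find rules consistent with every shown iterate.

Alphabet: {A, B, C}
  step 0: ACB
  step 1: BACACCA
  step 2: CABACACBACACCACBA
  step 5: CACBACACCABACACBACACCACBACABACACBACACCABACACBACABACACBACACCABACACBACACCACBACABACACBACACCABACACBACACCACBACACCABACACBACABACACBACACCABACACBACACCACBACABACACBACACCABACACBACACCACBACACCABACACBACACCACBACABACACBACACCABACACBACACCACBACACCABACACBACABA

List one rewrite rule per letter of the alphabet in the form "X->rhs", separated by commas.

A->BA, B->CA, C->CAC

  step 1 ⇒ step 2: BACACCA ⇒ CA·BA·CAC·BA·CAC·CAC·BA
    A ↦ BA
    B ↦ CA
    C ↦ CAC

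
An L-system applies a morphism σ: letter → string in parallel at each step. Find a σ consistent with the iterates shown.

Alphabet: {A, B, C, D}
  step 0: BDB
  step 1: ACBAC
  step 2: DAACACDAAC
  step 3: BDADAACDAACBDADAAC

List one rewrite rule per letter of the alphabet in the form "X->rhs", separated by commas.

  step 2 ⇒ step 3: DAACACDAAC ⇒ B·DA·DA·AC·DA·AC·B·DA·DA·AC
    A ↦ DA
    C ↦ AC
    D ↦ B
  step 0 ⇒ step 1: BDB ⇒ AC·B·AC
    B ↦ AC

A->DA, B->AC, C->AC, D->B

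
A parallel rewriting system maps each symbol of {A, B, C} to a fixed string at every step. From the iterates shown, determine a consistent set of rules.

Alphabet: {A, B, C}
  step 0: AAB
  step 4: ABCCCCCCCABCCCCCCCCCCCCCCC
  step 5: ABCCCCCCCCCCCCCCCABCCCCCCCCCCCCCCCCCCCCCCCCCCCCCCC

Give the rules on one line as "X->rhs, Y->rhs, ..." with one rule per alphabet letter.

A->AB, B->C, C->CC

  step 4 ⇒ step 5: ABCCCCCCCABCCCCCCCCCCCCCCC ⇒ AB·C·CC·CC·CC·CC·CC·CC·CC·AB·C·CC·CC·CC·CC·CC·CC·CC·CC·CC·CC·CC·CC·CC·CC·CC
    A ↦ AB
    B ↦ C
    C ↦ CC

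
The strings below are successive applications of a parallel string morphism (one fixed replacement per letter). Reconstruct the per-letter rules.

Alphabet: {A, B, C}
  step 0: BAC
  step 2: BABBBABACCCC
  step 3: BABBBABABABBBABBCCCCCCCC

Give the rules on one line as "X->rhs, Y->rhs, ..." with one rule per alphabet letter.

  step 2 ⇒ step 3: BABBBABACCCC ⇒ BA·BB·BA·BA·BA·BB·BA·BB·CC·CC·CC·CC
    A ↦ BB
    B ↦ BA
    C ↦ CC

A->BB, B->BA, C->CC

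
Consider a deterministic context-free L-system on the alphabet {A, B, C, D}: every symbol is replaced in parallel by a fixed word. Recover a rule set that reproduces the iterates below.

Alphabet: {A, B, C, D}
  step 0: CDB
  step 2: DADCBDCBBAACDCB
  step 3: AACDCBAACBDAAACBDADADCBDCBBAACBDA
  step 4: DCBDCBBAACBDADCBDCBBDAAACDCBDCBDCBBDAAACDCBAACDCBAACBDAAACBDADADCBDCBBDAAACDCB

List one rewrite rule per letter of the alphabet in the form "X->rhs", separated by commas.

A->DCB, B->DA, C->B, D->AAC

  step 3 ⇒ step 4: AACDCBAACBDAAACBDADADCBDCBBAACBDA ⇒ DCB·DCB·B·AAC·B·DA·DCB·DCB·B·DA·AAC·DCB·DCB·DCB·B·DA·AAC·DCB·AAC·DCB·AAC·B·DA·AAC·B·DA·DA·DCB·DCB·B·DA·AAC·DCB
    A ↦ DCB
    B ↦ DA
    C ↦ B
    D ↦ AAC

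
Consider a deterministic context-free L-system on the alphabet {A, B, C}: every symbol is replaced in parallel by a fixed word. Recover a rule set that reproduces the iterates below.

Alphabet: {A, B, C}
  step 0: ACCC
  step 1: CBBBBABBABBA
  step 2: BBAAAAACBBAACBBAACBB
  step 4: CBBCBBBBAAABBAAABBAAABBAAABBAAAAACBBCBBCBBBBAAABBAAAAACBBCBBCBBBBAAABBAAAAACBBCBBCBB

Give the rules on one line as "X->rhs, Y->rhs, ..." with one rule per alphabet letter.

  step 1 ⇒ step 2: CBBBBABBABBA ⇒ BBA·A·A·A·A·CBB·A·A·CBB·A·A·CBB
    A ↦ CBB
    B ↦ A
    C ↦ BBA

A->CBB, B->A, C->BBA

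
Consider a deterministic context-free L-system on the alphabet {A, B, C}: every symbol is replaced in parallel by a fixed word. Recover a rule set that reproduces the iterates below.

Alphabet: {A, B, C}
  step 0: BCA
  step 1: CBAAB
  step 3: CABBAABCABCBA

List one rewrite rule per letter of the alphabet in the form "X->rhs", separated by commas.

A->AB, B->C, C->BA

  step 0 ⇒ step 1: BCA ⇒ C·BA·AB
    A ↦ AB
    B ↦ C
    C ↦ BA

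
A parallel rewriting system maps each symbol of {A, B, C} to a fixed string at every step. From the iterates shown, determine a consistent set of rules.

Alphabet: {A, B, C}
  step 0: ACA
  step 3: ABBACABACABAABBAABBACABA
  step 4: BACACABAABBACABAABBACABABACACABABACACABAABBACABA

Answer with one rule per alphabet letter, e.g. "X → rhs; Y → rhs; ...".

A->BA, B->CA, C->AB

  step 3 ⇒ step 4: ABBACABACABAABBAABBACABA ⇒ BA·CA·CA·BA·AB·BA·CA·BA·AB·BA·CA·BA·BA·CA·CA·BA·BA·CA·CA·BA·AB·BA·CA·BA
    A ↦ BA
    B ↦ CA
    C ↦ AB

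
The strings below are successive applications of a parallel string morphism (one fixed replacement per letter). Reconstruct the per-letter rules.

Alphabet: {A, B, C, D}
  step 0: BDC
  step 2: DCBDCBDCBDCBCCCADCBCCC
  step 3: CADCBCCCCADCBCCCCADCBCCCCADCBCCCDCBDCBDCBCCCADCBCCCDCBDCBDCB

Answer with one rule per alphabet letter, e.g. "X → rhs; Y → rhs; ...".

A->CC, B->CCC, C->DCB, D->CA

  step 2 ⇒ step 3: DCBDCBDCBDCBCCCADCBCCC ⇒ CA·DCB·CCC·CA·DCB·CCC·CA·DCB·CCC·CA·DCB·CCC·DCB·DCB·DCB·CC·CA·DCB·CCC·DCB·DCB·DCB
    A ↦ CC
    B ↦ CCC
    C ↦ DCB
    D ↦ CA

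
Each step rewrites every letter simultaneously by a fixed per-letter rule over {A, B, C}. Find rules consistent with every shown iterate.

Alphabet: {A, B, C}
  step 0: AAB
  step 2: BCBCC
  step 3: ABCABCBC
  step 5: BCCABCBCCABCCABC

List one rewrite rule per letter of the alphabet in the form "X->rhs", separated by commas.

A->C, B->A, C->BC

  step 2 ⇒ step 3: BCBCC ⇒ A·BC·A·BC·BC
    B ↦ A
    C ↦ BC
    A ↦ C  (constrained at step 0)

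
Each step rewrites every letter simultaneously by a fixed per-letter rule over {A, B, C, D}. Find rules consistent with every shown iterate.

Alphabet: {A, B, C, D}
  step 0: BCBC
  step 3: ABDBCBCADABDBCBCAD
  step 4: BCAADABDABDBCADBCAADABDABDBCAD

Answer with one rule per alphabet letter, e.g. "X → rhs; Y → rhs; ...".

A->BC, B->A, C->BD, D->AD

  step 3 ⇒ step 4: ABDBCBCADABDBCBCAD ⇒ BC·A·AD·A·BD·A·BD·BC·AD·BC·A·AD·A·BD·A·BD·BC·AD
    A ↦ BC
    B ↦ A
    C ↦ BD
    D ↦ AD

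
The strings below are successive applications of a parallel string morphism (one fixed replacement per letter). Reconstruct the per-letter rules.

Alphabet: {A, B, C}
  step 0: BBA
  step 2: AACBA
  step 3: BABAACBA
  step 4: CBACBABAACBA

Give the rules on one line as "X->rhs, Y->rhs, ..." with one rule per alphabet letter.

  step 3 ⇒ step 4: BABAACBA ⇒ C·BA·C·BA·BA·A·C·BA
    A ↦ BA
    B ↦ C
    C ↦ A

A->BA, B->C, C->A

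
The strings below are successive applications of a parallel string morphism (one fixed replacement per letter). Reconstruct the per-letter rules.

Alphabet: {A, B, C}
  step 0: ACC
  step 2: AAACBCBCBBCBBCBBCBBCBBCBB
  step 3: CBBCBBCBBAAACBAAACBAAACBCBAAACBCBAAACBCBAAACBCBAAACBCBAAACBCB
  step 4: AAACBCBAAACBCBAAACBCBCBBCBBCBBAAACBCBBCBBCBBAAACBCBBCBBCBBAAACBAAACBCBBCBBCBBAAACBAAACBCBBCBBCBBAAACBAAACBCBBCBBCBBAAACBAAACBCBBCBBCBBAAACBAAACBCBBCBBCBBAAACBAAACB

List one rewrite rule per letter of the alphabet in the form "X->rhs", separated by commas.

  step 3 ⇒ step 4: CBBCBBCBBAAACBAAACBAAACBCBAAACBCBAAACBCBAAACBCBAAACBCBAAACBCB ⇒ AAA·CB·CB·AAA·CB·CB·AAA·CB·CB·CBB·CBB·CBB·AAA·CB·CBB·CBB·CBB·AAA·CB·CBB·CBB·CBB·AAA·CB·AAA·CB·CBB·CBB·CBB·AAA·CB·AAA·CB·CBB·CBB·CBB·AAA·CB·AAA·CB·CBB·CBB·CBB·AAA·CB·AAA·CB·CBB·CBB·CBB·AAA·CB·AAA·CB·CBB·CBB·CBB·AAA·CB·AAA·CB
    A ↦ CBB
    B ↦ CB
    C ↦ AAA

A->CBB, B->CB, C->AAA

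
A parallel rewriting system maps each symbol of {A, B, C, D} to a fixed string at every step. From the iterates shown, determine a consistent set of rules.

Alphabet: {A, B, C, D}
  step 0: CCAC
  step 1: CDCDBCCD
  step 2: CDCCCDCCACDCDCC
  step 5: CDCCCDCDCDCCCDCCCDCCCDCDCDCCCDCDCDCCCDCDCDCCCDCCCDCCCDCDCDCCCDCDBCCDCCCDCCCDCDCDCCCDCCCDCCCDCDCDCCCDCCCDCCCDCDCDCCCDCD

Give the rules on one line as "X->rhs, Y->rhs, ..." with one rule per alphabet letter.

  step 1 ⇒ step 2: CDCDBCCD ⇒ CD·CC·CD·CC·A·CD·CD·CC
    B ↦ A
    C ↦ CD
    D ↦ CC
  step 0 ⇒ step 1: CCAC ⇒ CD·CD·BC·CD
    A ↦ BC

A->BC, B->A, C->CD, D->CC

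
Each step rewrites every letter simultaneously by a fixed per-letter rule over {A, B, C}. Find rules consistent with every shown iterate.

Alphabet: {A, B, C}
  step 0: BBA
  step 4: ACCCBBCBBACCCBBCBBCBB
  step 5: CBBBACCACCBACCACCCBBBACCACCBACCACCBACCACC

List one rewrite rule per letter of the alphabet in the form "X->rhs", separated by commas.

A->C, B->ACC, C->B

  step 4 ⇒ step 5: ACCCBBCBBACCCBBCBBCBB ⇒ C·B·B·B·ACC·ACC·B·ACC·ACC·C·B·B·B·ACC·ACC·B·ACC·ACC·B·ACC·ACC
    A ↦ C
    B ↦ ACC
    C ↦ B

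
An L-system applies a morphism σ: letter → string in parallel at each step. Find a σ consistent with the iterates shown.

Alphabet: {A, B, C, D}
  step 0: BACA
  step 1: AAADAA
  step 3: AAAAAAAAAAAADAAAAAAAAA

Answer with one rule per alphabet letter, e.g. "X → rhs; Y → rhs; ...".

A->AA, B->A, C->D, D->CB

  step 0 ⇒ step 1: BACA ⇒ A·AA·D·AA
    A ↦ AA
    B ↦ A
    C ↦ D
    D ↦ CB  (constrained at step 1)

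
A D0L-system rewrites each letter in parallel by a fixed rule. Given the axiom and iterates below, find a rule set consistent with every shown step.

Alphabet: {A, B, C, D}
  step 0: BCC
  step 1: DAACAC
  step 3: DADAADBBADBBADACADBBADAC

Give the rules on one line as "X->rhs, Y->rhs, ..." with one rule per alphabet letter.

  step 0 ⇒ step 1: BCC ⇒ DA·AC·AC
    B ↦ DA
    C ↦ AC
    A ↦ AD  (constrained at step 1)
    D ↦ BB  (constrained at step 1)

A->AD, B->DA, C->AC, D->BB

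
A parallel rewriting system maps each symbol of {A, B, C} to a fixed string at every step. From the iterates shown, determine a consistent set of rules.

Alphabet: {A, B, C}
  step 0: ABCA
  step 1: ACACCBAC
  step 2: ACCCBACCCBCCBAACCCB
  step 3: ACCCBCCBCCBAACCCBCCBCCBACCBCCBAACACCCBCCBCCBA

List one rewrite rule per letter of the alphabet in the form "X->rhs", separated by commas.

  step 2 ⇒ step 3: ACCCBACCCBCCBAACCCB ⇒ AC·CCB·CCB·CCB·A·AC·CCB·CCB·CCB·A·CCB·CCB·A·AC·AC·CCB·CCB·CCB·A
    A ↦ AC
    B ↦ A
    C ↦ CCB

A->AC, B->A, C->CCB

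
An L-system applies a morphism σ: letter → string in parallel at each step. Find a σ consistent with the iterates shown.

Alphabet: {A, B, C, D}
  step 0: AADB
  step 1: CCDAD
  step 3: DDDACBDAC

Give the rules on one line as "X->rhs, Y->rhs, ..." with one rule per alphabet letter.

  step 0 ⇒ step 1: AADB ⇒ C·C·DA·D
    A ↦ C
    B ↦ D
    D ↦ DA
    C ↦ B  (constrained at step 1)

A->C, B->D, C->B, D->DA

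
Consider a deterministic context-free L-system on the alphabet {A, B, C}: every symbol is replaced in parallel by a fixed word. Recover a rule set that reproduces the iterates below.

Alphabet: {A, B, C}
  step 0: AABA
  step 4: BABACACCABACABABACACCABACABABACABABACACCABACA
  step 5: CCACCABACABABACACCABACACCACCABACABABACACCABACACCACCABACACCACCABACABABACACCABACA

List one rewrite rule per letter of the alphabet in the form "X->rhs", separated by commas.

A->CA, B->C, C->BA

  step 4 ⇒ step 5: BABACACCABACABABACACCABACABABACABABACACCABACA ⇒ C·CA·C·CA·BA·CA·BA·BA·CA·C·CA·BA·CA·C·CA·C·CA·BA·CA·BA·BA·CA·C·CA·BA·CA·C·CA·C·CA·BA·CA·C·CA·C·CA·BA·CA·BA·BA·CA·C·CA·BA·CA
    A ↦ CA
    B ↦ C
    C ↦ BA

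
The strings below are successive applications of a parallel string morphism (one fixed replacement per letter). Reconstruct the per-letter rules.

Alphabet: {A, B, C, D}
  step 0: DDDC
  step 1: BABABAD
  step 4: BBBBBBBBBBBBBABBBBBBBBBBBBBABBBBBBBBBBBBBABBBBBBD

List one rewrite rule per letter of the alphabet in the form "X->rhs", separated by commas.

A->BC, B->BB, C->D, D->BA

  step 0 ⇒ step 1: DDDC ⇒ BA·BA·BA·D
    C ↦ D
    D ↦ BA
    A ↦ BC  (constrained at step 1)
    B ↦ BB  (constrained at step 1)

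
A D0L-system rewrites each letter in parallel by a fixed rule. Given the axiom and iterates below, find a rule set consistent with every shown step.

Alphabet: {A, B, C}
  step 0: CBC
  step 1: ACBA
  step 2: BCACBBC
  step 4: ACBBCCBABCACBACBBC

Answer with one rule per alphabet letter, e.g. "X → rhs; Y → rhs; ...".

A->BC, B->CB, C->A

  step 1 ⇒ step 2: ACBA ⇒ BC·A·CB·BC
    A ↦ BC
    B ↦ CB
    C ↦ A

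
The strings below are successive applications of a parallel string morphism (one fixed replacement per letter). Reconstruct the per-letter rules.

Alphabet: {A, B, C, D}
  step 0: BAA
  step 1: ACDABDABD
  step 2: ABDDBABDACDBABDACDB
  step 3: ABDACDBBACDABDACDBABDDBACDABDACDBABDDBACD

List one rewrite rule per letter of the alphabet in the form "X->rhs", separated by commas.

A->ABD, B->ACD, C->D, D->B

  step 2 ⇒ step 3: ABDDBABDACDBABDACDB ⇒ ABD·ACD·B·B·ACD·ABD·ACD·B·ABD·D·B·ACD·ABD·ACD·B·ABD·D·B·ACD
    A ↦ ABD
    B ↦ ACD
    C ↦ D
    D ↦ B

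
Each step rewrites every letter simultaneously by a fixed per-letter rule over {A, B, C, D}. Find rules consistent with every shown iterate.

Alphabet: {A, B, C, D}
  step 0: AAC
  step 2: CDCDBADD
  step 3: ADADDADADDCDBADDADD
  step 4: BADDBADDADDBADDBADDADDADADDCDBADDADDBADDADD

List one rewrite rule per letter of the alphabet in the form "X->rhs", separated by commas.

  step 3 ⇒ step 4: ADADDADADDCDBADDADD ⇒ B·ADD·B·ADD·ADD·B·ADD·B·ADD·ADD·AD·ADD·CD·B·ADD·ADD·B·ADD·ADD
    A ↦ B
    B ↦ CD
    C ↦ AD
    D ↦ ADD

A->B, B->CD, C->AD, D->ADD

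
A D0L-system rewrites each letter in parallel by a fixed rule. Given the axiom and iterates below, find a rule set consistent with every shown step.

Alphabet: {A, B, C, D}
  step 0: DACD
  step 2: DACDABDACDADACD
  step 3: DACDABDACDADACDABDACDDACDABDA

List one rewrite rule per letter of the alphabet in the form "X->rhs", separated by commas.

  step 2 ⇒ step 3: DACDABDACDADACD ⇒ DA·CD·AB·DA·CD·A·DA·CD·AB·DA·CD·DA·CD·AB·DA
    A ↦ CD
    B ↦ A
    C ↦ AB
    D ↦ DA

A->CD, B->A, C->AB, D->DA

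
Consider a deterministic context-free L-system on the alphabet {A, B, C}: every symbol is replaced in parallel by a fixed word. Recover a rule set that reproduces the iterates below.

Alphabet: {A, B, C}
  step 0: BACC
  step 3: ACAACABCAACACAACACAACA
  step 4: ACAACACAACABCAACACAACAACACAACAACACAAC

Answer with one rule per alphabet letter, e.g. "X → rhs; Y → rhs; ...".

  step 3 ⇒ step 4: ACAACABCAACACAACACAACA ⇒ AC·A·AC·AC·A·AC·ABC·A·AC·AC·A·AC·A·AC·AC·A·AC·A·AC·AC·A·AC
    A ↦ AC
    B ↦ ABC
    C ↦ A

A->AC, B->ABC, C->A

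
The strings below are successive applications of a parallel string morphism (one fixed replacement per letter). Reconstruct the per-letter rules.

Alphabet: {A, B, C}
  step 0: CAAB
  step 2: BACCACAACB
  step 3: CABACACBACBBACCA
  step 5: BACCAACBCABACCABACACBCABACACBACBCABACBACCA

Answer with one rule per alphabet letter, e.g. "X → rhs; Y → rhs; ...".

  step 2 ⇒ step 3: BACCACAACB ⇒ CA·B·AC·AC·B·AC·B·B·AC·CA
    A ↦ B
    B ↦ CA
    C ↦ AC

A->B, B->CA, C->AC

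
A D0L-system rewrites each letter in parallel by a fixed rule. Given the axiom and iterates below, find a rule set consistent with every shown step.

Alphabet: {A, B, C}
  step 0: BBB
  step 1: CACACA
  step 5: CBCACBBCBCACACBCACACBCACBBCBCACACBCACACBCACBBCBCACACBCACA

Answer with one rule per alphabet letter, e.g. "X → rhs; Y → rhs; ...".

A->B, B->CA, C->CB

  step 0 ⇒ step 1: BBB ⇒ CA·CA·CA
    B ↦ CA
    A ↦ B  (constrained at step 1)
    C ↦ CB  (constrained at step 1)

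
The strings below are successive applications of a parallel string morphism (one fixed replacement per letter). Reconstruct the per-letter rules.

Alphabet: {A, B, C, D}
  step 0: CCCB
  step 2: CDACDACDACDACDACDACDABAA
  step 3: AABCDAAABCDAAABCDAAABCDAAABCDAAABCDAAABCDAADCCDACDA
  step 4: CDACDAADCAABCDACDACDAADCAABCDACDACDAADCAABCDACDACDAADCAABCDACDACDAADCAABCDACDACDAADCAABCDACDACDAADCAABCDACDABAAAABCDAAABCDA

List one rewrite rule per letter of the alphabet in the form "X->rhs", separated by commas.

A->CDA, B->ADC, C->AA, D->B

  step 3 ⇒ step 4: AABCDAAABCDAAABCDAAABCDAAABCDAAABCDAAABCDAADCCDACDA ⇒ CDA·CDA·ADC·AA·B·CDA·CDA·CDA·ADC·AA·B·CDA·CDA·CDA·ADC·AA·B·CDA·CDA·CDA·ADC·AA·B·CDA·CDA·CDA·ADC·AA·B·CDA·CDA·CDA·ADC·AA·B·CDA·CDA·CDA·ADC·AA·B·CDA·CDA·B·AA·AA·B·CDA·AA·B·CDA
    A ↦ CDA
    B ↦ ADC
    C ↦ AA
    D ↦ B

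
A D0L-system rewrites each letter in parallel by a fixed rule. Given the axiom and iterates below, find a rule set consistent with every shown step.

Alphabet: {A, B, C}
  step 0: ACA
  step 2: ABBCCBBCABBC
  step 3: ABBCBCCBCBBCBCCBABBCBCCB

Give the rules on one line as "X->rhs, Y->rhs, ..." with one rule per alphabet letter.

  step 2 ⇒ step 3: ABBCCBBCABBC ⇒ AB·BC·BC·CB·CB·BC·BC·CB·AB·BC·BC·CB
    A ↦ AB
    B ↦ BC
    C ↦ CB

A->AB, B->BC, C->CB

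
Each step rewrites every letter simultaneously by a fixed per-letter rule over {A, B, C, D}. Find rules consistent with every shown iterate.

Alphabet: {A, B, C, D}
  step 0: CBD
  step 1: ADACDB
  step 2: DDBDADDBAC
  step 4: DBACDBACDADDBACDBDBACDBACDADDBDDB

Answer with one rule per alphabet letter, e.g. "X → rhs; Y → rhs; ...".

A->D, B->AC, C->AD, D->DB

  step 1 ⇒ step 2: ADACDB ⇒ D·DB·D·AD·DB·AC
    A ↦ D
    B ↦ AC
    C ↦ AD
    D ↦ DB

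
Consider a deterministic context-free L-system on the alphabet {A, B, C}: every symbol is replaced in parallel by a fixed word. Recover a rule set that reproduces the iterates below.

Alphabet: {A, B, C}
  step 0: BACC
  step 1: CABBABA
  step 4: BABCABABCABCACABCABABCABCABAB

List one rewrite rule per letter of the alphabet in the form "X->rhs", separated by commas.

A->B, B->CA, C->BA

  step 0 ⇒ step 1: BACC ⇒ CA·B·BA·BA
    A ↦ B
    B ↦ CA
    C ↦ BA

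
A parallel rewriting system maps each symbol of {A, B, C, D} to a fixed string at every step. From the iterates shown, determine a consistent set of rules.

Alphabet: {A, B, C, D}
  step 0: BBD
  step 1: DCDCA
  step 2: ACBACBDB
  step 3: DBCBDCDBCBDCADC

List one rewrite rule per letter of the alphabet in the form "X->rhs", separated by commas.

  step 2 ⇒ step 3: ACBACBDB ⇒ DB·CB·DC·DB·CB·DC·A·DC
    A ↦ DB
    B ↦ DC
    C ↦ CB
    D ↦ A

A->DB, B->DC, C->CB, D->A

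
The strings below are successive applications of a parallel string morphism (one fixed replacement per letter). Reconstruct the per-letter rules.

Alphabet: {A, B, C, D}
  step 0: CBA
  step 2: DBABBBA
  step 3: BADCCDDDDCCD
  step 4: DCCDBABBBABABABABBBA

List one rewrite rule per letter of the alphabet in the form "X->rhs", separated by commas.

  step 3 ⇒ step 4: BADCCDDDDCCD ⇒ D·CCD·BA·B·B·BA·BA·BA·BA·B·B·BA
    A ↦ CCD
    B ↦ D
    C ↦ B
    D ↦ BA

A->CCD, B->D, C->B, D->BA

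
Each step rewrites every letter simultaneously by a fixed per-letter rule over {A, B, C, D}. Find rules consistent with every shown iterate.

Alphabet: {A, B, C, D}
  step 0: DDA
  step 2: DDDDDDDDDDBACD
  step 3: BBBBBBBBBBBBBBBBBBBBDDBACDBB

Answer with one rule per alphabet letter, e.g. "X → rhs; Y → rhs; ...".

A->BAC, B->DD, C->D, D->BB

  step 2 ⇒ step 3: DDDDDDDDDDBACD ⇒ BB·BB·BB·BB·BB·BB·BB·BB·BB·BB·DD·BAC·D·BB
    A ↦ BAC
    B ↦ DD
    C ↦ D
    D ↦ BB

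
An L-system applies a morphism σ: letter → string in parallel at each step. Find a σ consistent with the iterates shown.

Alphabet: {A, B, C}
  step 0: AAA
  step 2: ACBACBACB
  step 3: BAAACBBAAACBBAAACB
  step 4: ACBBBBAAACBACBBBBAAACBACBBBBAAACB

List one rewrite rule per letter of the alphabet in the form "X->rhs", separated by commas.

A->B, B->ACB, C->AA

  step 3 ⇒ step 4: BAAACBBAAACBBAAACB ⇒ ACB·B·B·B·AA·ACB·ACB·B·B·B·AA·ACB·ACB·B·B·B·AA·ACB
    A ↦ B
    B ↦ ACB
    C ↦ AA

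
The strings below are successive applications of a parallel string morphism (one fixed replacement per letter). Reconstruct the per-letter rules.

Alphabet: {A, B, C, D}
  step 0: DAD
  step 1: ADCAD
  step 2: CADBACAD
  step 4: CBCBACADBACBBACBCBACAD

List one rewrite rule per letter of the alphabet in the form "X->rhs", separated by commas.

  step 1 ⇒ step 2: ADCAD ⇒ C·AD·BA·C·AD
    A ↦ C
    C ↦ BA
    D ↦ AD
    B ↦ CB  (constrained at step 2)

A->C, B->CB, C->BA, D->AD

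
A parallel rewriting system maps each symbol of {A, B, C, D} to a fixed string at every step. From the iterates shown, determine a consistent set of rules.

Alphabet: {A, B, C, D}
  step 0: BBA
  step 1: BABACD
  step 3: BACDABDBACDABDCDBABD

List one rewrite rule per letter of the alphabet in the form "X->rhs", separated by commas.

A->CD, B->BA, C->A, D->BD

  step 0 ⇒ step 1: BBA ⇒ BA·BA·CD
    A ↦ CD
    B ↦ BA
    C ↦ A  (constrained at step 1)
    D ↦ BD  (constrained at step 1)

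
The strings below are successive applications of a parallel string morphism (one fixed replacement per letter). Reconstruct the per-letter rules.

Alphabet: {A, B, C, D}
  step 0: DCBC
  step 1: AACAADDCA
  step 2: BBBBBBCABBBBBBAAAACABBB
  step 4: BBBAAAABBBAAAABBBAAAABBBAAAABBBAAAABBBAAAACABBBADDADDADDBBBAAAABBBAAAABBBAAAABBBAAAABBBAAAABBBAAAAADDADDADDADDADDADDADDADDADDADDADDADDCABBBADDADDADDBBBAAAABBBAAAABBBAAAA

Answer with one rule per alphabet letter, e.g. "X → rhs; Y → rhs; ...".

A->BBB, B->ADD, C->CA, D->AA

  step 1 ⇒ step 2: AACAADDCA ⇒ BBB·BBB·CA·BBB·BBB·AA·AA·CA·BBB
    A ↦ BBB
    C ↦ CA
    D ↦ AA
  step 0 ⇒ step 1: DCBC ⇒ AA·CA·ADD·CA
    B ↦ ADD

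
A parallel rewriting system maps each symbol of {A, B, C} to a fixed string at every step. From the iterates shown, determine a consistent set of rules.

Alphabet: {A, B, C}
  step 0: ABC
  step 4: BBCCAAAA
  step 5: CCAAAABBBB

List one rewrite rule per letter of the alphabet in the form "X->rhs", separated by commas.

A->B, B->C, C->AA

  step 4 ⇒ step 5: BBCCAAAA ⇒ C·C·AA·AA·B·B·B·B
    A ↦ B
    B ↦ C
    C ↦ AA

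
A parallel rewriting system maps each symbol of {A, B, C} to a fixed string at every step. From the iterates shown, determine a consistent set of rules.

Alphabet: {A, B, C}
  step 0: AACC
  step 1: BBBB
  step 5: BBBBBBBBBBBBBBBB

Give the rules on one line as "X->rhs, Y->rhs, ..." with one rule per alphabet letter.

  step 0 ⇒ step 1: AACC ⇒ B·B·B·B
    A ↦ B
    C ↦ B
    B ↦ CA  (constrained at step 1)

A->B, B->CA, C->B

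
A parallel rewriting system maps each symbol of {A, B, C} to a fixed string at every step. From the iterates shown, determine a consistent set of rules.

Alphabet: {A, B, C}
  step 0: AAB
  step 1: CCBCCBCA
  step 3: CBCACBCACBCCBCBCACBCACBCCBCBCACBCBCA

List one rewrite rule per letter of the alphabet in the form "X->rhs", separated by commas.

A->CCB, B->CA, C->CB

  step 0 ⇒ step 1: AAB ⇒ CCB·CCB·CA
    A ↦ CCB
    B ↦ CA
    C ↦ CB  (constrained at step 1)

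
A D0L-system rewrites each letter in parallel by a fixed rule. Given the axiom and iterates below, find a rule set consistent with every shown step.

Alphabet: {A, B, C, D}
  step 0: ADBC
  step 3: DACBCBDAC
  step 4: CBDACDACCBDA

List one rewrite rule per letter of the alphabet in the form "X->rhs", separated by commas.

  step 3 ⇒ step 4: DACBCBDAC ⇒ C·B·DA·C·DA·C·C·B·DA
    A ↦ B
    B ↦ C
    C ↦ DA
    D ↦ C

A->B, B->C, C->DA, D->C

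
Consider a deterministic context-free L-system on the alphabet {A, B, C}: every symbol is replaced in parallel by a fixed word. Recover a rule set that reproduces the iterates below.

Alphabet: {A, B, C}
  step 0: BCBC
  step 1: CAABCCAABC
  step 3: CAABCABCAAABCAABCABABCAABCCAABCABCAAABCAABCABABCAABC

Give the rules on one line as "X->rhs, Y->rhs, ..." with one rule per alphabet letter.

  step 0 ⇒ step 1: BCBC ⇒ CAA·BC·CAA·BC
    B ↦ CAA
    C ↦ BC
    A ↦ AB  (constrained at step 1)

A->AB, B->CAA, C->BC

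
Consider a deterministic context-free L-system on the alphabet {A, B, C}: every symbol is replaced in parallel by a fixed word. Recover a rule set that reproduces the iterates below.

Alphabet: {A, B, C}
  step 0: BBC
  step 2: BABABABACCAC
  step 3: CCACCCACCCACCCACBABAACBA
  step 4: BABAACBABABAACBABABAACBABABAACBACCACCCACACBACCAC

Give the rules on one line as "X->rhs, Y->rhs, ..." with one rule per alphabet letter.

  step 3 ⇒ step 4: CCACCCACCCACCCACBABAACBA ⇒ BA·BA·AC·BA·BA·BA·AC·BA·BA·BA·AC·BA·BA·BA·AC·BA·CC·AC·CC·AC·AC·BA·CC·AC
    A ↦ AC
    B ↦ CC
    C ↦ BA

A->AC, B->CC, C->BA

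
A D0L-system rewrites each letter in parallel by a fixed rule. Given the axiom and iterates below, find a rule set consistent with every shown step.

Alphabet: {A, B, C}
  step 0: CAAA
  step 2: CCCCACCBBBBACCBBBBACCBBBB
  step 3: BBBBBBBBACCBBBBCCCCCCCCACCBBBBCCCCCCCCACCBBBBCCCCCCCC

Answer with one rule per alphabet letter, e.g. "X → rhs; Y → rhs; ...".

  step 2 ⇒ step 3: CCCCACCBBBBACCBBBBACCBBBB ⇒ BB·BB·BB·BB·ACC·BB·BB·CC·CC·CC·CC·ACC·BB·BB·CC·CC·CC·CC·ACC·BB·BB·CC·CC·CC·CC
    A ↦ ACC
    B ↦ CC
    C ↦ BB

A->ACC, B->CC, C->BB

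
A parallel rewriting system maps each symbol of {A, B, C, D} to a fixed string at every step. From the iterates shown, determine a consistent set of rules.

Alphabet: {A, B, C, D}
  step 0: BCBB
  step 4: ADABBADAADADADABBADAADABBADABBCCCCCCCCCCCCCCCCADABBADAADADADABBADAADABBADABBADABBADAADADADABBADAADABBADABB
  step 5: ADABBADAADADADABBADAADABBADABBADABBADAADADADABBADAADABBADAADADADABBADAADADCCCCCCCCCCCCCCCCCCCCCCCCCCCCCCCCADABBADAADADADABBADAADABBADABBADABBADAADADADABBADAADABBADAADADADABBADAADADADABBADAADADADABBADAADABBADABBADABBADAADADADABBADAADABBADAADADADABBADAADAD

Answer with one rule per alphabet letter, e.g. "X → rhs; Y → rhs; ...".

A->ADA, B->AD, C->CC, D->BB

  step 4 ⇒ step 5: ADABBADAADADADABBADAADABBADABBCCCCCCCCCCCCCCCCADABBADAADADADABBADAADABBADABBADABBADAADADADABBADAADABBADABB ⇒ ADA·BB·ADA·AD·AD·ADA·BB·ADA·ADA·BB·ADA·BB·ADA·BB·ADA·AD·AD·ADA·BB·ADA·ADA·BB·ADA·AD·AD·ADA·BB·ADA·AD·AD·CC·CC·CC·CC·CC·CC·CC·CC·CC·CC·CC·CC·CC·CC·CC·CC·ADA·BB·ADA·AD·AD·ADA·BB·ADA·ADA·BB·ADA·BB·ADA·BB·ADA·AD·AD·ADA·BB·ADA·ADA·BB·ADA·AD·AD·ADA·BB·ADA·AD·AD·ADA·BB·ADA·AD·AD·ADA·BB·ADA·ADA·BB·ADA·BB·ADA·BB·ADA·AD·AD·ADA·BB·ADA·ADA·BB·ADA·AD·AD·ADA·BB·ADA·AD·AD
    A ↦ ADA
    B ↦ AD
    C ↦ CC
    D ↦ BB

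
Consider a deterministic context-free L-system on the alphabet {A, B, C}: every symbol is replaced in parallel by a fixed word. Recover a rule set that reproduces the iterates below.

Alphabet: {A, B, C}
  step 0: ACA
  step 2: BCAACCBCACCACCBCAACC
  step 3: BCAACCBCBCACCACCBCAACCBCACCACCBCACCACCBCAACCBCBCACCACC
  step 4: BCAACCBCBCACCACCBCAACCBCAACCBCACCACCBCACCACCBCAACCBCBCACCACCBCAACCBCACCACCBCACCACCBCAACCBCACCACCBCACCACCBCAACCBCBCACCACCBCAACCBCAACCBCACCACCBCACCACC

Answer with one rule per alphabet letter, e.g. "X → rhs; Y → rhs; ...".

A->BC, B->BCA, C->ACC

  step 3 ⇒ step 4: BCAACCBCBCACCACCBCAACCBCACCACCBCACCACCBCAACCBCBCACCACC ⇒ BCA·ACC·BC·BC·ACC·ACC·BCA·ACC·BCA·ACC·BC·ACC·ACC·BC·ACC·ACC·BCA·ACC·BC·BC·ACC·ACC·BCA·ACC·BC·ACC·ACC·BC·ACC·ACC·BCA·ACC·BC·ACC·ACC·BC·ACC·ACC·BCA·ACC·BC·BC·ACC·ACC·BCA·ACC·BCA·ACC·BC·ACC·ACC·BC·ACC·ACC
    A ↦ BC
    B ↦ BCA
    C ↦ ACC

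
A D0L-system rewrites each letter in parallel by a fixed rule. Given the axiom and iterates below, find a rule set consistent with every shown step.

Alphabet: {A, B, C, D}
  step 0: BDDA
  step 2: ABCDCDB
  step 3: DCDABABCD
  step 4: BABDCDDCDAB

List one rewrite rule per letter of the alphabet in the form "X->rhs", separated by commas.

A->D, B->CD, C->A, D->B

  step 3 ⇒ step 4: DCDABABCD ⇒ B·A·B·D·CD·D·CD·A·B
    A ↦ D
    B ↦ CD
    C ↦ A
    D ↦ B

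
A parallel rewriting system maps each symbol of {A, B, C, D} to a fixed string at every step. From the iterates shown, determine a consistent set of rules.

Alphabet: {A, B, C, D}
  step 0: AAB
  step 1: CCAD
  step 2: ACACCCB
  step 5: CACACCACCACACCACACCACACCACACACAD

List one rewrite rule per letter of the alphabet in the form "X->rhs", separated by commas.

  step 1 ⇒ step 2: CCAD ⇒ AC·AC·C·CB
    A ↦ C
    C ↦ AC
    D ↦ CB
  step 0 ⇒ step 1: AAB ⇒ C·C·AD
    B ↦ AD

A->C, B->AD, C->AC, D->CB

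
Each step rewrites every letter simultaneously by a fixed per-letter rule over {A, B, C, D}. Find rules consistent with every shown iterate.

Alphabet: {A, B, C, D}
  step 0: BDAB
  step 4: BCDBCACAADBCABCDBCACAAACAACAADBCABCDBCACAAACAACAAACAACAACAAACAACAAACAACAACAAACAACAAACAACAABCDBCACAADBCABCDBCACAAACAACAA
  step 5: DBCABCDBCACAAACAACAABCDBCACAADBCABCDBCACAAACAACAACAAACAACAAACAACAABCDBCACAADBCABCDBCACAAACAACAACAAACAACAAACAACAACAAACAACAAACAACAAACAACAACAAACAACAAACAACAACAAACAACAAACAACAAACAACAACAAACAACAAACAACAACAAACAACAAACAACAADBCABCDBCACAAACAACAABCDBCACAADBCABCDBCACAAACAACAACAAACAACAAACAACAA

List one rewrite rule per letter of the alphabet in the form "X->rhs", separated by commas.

A->CAA, B->DBC, C->A, D->BC

  step 4 ⇒ step 5: BCDBCACAADBCABCDBCACAAACAACAADBCABCDBCACAAACAACAAACAACAACAAACAACAAACAACAACAAACAACAAACAACAABCDBCACAADBCABCDBCACAAACAACAA ⇒ DBC·A·BC·DBC·A·CAA·A·CAA·CAA·BC·DBC·A·CAA·DBC·A·BC·DBC·A·CAA·A·CAA·CAA·CAA·A·CAA·CAA·A·CAA·CAA·BC·DBC·A·CAA·DBC·A·BC·DBC·A·CAA·A·CAA·CAA·CAA·A·CAA·CAA·A·CAA·CAA·CAA·A·CAA·CAA·A·CAA·CAA·A·CAA·CAA·CAA·A·CAA·CAA·A·CAA·CAA·CAA·A·CAA·CAA·A·CAA·CAA·A·CAA·CAA·CAA·A·CAA·CAA·A·CAA·CAA·CAA·A·CAA·CAA·A·CAA·CAA·DBC·A·BC·DBC·A·CAA·A·CAA·CAA·BC·DBC·A·CAA·DBC·A·BC·DBC·A·CAA·A·CAA·CAA·CAA·A·CAA·CAA·A·CAA·CAA
    A ↦ CAA
    B ↦ DBC
    C ↦ A
    D ↦ BC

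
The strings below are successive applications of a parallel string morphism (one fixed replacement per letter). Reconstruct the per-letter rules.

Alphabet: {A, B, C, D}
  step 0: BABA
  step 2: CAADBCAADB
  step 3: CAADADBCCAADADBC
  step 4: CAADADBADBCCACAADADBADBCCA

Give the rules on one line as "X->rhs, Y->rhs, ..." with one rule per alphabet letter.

A->AD, B->C, C->CA, D->B

  step 3 ⇒ step 4: CAADADBCCAADADBC ⇒ CA·AD·AD·B·AD·B·C·CA·CA·AD·AD·B·AD·B·C·CA
    A ↦ AD
    B ↦ C
    C ↦ CA
    D ↦ B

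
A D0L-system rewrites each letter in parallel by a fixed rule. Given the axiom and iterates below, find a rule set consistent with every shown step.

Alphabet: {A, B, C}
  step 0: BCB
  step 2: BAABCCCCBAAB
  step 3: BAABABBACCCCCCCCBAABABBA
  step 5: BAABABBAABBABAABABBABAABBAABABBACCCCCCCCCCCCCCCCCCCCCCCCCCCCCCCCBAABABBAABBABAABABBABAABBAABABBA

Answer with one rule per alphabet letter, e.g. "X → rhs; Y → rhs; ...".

  step 2 ⇒ step 3: BAABCCCCBAAB ⇒ BA·AB·AB·BA·CC·CC·CC·CC·BA·AB·AB·BA
    A ↦ AB
    B ↦ BA
    C ↦ CC

A->AB, B->BA, C->CC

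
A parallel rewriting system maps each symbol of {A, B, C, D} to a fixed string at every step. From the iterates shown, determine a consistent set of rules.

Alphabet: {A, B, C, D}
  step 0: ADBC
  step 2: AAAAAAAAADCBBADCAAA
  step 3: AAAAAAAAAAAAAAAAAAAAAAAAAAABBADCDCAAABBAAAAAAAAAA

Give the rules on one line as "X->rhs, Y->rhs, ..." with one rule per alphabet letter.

  step 2 ⇒ step 3: AAAAAAAAADCBBADCAAA ⇒ AAA·AAA·AAA·AAA·AAA·AAA·AAA·AAA·AAA·B·BA·DC·DC·AAA·B·BA·AAA·AAA·AAA
    A ↦ AAA
    B ↦ DC
    C ↦ BA
    D ↦ B

A->AAA, B->DC, C->BA, D->B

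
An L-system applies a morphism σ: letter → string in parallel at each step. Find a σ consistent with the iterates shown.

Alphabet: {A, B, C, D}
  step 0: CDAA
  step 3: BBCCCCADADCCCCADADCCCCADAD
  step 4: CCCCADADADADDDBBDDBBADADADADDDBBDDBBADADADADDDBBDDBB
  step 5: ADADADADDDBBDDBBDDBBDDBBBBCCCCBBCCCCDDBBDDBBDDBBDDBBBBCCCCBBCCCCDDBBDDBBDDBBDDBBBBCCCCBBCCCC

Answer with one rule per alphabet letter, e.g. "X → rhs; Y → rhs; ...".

  step 4 ⇒ step 5: CCCCADADADADDDBBDDBBADADADADDDBBDDBBADADADADDDBBDDBB ⇒ AD·AD·AD·AD·DDB·B·DDB·B·DDB·B·DDB·B·B·B·CC·CC·B·B·CC·CC·DDB·B·DDB·B·DDB·B·DDB·B·B·B·CC·CC·B·B·CC·CC·DDB·B·DDB·B·DDB·B·DDB·B·B·B·CC·CC·B·B·CC·CC
    A ↦ DDB
    B ↦ CC
    C ↦ AD
    D ↦ B

A->DDB, B->CC, C->AD, D->B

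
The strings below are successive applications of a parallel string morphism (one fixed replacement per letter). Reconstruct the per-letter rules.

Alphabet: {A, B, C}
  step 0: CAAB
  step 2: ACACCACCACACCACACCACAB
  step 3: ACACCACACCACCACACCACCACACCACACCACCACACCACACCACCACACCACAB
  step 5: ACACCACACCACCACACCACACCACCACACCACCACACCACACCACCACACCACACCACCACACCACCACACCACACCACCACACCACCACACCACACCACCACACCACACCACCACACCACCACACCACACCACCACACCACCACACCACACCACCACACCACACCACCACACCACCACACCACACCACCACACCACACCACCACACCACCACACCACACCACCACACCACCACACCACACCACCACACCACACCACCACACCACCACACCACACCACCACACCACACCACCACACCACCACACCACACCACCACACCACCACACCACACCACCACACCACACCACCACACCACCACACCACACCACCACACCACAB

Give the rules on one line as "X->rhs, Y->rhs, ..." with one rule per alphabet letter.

  step 2 ⇒ step 3: ACACCACCACACCACACCACAB ⇒ AC·ACC·AC·ACC·ACC·AC·ACC·ACC·AC·ACC·AC·ACC·ACC·AC·ACC·AC·ACC·ACC·AC·ACC·AC·AB
    A ↦ AC
    B ↦ AB
    C ↦ ACC

A->AC, B->AB, C->ACC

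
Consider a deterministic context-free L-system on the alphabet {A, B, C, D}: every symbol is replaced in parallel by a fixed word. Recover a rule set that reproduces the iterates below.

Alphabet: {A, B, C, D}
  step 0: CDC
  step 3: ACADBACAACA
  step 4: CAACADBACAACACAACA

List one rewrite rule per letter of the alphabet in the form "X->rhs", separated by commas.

A->CA, B->A, C->A, D->DB

  step 3 ⇒ step 4: ACADBACAACA ⇒ CA·A·CA·DB·A·CA·A·CA·CA·A·CA
    A ↦ CA
    B ↦ A
    C ↦ A
    D ↦ DB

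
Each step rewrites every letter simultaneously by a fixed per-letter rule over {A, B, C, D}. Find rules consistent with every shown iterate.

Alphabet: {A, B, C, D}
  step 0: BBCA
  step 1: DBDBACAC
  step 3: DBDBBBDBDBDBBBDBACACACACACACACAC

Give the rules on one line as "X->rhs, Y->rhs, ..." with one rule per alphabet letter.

A->AC, B->DB, C->AC, D->BB

  step 0 ⇒ step 1: BBCA ⇒ DB·DB·AC·AC
    A ↦ AC
    B ↦ DB
    C ↦ AC
    D ↦ BB  (constrained at step 1)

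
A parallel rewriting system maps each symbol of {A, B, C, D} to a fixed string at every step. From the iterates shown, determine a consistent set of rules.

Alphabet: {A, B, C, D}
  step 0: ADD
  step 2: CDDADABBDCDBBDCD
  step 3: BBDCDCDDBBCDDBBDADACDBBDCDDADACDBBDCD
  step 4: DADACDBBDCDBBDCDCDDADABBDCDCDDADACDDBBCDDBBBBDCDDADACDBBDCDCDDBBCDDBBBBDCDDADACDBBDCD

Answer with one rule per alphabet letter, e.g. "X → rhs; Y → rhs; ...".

A->DBB, B->DA, C->BBD, D->CD

  step 3 ⇒ step 4: BBDCDCDDBBCDDBBDADACDBBDCDDADACDBBDCD ⇒ DA·DA·CD·BBD·CD·BBD·CD·CD·DA·DA·BBD·CD·CD·DA·DA·CD·DBB·CD·DBB·BBD·CD·DA·DA·CD·BBD·CD·CD·DBB·CD·DBB·BBD·CD·DA·DA·CD·BBD·CD
    A ↦ DBB
    B ↦ DA
    C ↦ BBD
    D ↦ CD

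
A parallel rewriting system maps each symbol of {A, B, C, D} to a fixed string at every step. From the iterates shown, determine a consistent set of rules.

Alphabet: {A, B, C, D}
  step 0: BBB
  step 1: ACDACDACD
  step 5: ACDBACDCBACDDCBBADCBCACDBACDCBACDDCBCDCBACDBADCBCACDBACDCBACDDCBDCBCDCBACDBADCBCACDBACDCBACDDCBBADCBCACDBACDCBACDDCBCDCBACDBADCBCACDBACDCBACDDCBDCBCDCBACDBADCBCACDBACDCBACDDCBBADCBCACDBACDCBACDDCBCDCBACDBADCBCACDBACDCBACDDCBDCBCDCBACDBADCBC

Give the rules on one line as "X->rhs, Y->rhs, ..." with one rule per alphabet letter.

A->BA, B->ACD, C->DCB, D->C

  step 0 ⇒ step 1: BBB ⇒ ACD·ACD·ACD
    B ↦ ACD
    A ↦ BA  (constrained at step 1)
    C ↦ DCB  (constrained at step 1)
    D ↦ C  (constrained at step 1)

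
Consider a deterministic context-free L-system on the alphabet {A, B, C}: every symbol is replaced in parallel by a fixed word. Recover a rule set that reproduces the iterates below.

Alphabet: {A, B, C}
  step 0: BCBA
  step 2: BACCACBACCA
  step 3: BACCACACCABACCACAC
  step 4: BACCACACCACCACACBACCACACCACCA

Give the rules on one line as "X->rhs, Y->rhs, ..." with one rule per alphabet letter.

  step 3 ⇒ step 4: BACCACACCABACCACAC ⇒ BA·C·CA·CA·C·CA·C·CA·CA·C·BA·C·CA·CA·C·CA·C·CA
    A ↦ C
    B ↦ BA
    C ↦ CA

A->C, B->BA, C->CA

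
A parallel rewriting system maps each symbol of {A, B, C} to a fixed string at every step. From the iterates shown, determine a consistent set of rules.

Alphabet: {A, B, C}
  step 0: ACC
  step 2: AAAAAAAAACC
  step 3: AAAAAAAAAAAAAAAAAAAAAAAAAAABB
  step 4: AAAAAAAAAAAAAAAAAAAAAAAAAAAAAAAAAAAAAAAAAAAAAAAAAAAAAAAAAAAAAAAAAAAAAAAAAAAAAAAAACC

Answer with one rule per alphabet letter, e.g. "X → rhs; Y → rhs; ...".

  step 3 ⇒ step 4: AAAAAAAAAAAAAAAAAAAAAAAAAAABB ⇒ AAA·AAA·AAA·AAA·AAA·AAA·AAA·AAA·AAA·AAA·AAA·AAA·AAA·AAA·AAA·AAA·AAA·AAA·AAA·AAA·AAA·AAA·AAA·AAA·AAA·AAA·AAA·C·C
    A ↦ AAA
    B ↦ C
  step 2 ⇒ step 3: AAAAAAAAACC ⇒ AAA·AAA·AAA·AAA·AAA·AAA·AAA·AAA·AAA·B·B
    C ↦ B

A->AAA, B->C, C->B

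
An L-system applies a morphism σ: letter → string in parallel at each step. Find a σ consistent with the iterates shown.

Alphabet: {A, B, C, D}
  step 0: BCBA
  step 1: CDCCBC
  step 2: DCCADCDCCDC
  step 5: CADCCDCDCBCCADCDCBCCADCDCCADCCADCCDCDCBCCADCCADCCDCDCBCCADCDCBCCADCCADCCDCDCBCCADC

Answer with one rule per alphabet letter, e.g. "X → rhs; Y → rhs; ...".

A->BC, B->C, C->DC, D->CA

  step 1 ⇒ step 2: CDCCBC ⇒ DC·CA·DC·DC·C·DC
    B ↦ C
    C ↦ DC
    D ↦ CA
  step 0 ⇒ step 1: BCBA ⇒ C·DC·C·BC
    A ↦ BC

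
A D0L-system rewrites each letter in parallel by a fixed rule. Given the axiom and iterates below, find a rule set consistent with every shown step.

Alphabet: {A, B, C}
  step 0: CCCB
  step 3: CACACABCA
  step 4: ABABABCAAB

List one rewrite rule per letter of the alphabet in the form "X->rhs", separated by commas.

A->B, B->CA, C->A

  step 3 ⇒ step 4: CACACABCA ⇒ A·B·A·B·A·B·CA·A·B
    A ↦ B
    B ↦ CA
    C ↦ A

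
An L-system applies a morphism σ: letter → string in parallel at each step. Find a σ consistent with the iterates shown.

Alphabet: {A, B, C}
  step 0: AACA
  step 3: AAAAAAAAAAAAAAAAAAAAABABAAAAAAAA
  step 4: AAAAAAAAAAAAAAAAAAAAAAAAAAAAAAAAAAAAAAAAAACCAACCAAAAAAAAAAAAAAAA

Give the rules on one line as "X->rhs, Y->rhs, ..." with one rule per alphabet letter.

  step 3 ⇒ step 4: AAAAAAAAAAAAAAAAAAAAABABAAAAAAAA ⇒ AA·AA·AA·AA·AA·AA·AA·AA·AA·AA·AA·AA·AA·AA·AA·AA·AA·AA·AA·AA·AA·CC·AA·CC·AA·AA·AA·AA·AA·AA·AA·AA
    A ↦ AA
    B ↦ CC
    C ↦ AB  (constrained at step 0)

A->AA, B->CC, C->AB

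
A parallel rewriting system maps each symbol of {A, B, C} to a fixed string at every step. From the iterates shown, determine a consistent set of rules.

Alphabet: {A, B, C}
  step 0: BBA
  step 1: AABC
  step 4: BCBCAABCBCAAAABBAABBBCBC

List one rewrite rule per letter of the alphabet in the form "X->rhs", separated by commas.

  step 0 ⇒ step 1: BBA ⇒ A·A·BC
    A ↦ BC
    B ↦ A
    C ↦ ABB  (constrained at step 1)

A->BC, B->A, C->ABB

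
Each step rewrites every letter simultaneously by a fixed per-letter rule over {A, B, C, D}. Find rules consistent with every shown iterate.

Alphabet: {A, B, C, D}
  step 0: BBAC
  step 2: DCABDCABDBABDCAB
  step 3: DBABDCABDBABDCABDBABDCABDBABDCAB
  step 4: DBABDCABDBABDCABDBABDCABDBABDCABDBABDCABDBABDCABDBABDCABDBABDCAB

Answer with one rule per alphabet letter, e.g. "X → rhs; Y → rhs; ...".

A->DC, B->AB, C->AB, D->DB

  step 3 ⇒ step 4: DBABDCABDBABDCABDBABDCABDBABDCAB ⇒ DB·AB·DC·AB·DB·AB·DC·AB·DB·AB·DC·AB·DB·AB·DC·AB·DB·AB·DC·AB·DB·AB·DC·AB·DB·AB·DC·AB·DB·AB·DC·AB
    A ↦ DC
    B ↦ AB
    C ↦ AB
    D ↦ DB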